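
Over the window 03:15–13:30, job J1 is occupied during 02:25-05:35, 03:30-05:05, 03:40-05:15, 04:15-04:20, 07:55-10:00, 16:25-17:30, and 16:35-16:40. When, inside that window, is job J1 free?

05:35–07:55, 10:00–13:30

After merging, the occupied span is 02:25–05:35, 07:55–10:00, 16:25–17:30.
Uncovered inside 03:15–13:30: 05:35–07:55, 10:00–13:30.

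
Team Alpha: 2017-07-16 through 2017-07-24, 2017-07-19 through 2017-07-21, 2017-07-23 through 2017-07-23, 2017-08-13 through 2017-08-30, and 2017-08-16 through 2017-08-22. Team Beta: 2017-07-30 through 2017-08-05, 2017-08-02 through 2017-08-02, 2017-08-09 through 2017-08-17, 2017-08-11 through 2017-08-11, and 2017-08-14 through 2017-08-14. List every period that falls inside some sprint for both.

First set merges to 2017-07-16 through 2017-07-24, 2017-08-13 through 2017-08-30.
Second set merges to 2017-07-30 through 2017-08-05, 2017-08-09 through 2017-08-17.
2017-07-16 through 2017-07-24 meets no B interval.
2017-08-13 through 2017-08-30 ∩ B → 2017-08-13 through 2017-08-17.

2017-08-13 through 2017-08-17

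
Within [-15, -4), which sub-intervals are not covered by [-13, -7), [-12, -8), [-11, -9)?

[-15, -13) ∪ [-7, -4)

Covered (merged): [-13, -7).
Gaps within [-15, -4): [-15, -13), [-7, -4).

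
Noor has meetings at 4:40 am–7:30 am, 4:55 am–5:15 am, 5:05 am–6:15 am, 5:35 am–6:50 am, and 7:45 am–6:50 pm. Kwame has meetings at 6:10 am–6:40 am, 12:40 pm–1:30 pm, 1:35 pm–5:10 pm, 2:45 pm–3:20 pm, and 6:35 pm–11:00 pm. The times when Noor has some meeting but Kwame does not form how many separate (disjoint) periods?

5

First set merges to 4:40 am–7:30 am, 7:45 am–6:50 pm.
Second set merges to 6:10 am–6:40 am, 12:40 pm–1:30 pm, 1:35 pm–5:10 pm, 6:35 pm–11:00 pm.
A \ B = 4:40 am–6:10 am, 6:40 am–7:30 am, 7:45 am–12:40 pm, 1:30 pm–1:35 pm, 5:10 pm–6:35 pm.
That is 5 disjoint pieces.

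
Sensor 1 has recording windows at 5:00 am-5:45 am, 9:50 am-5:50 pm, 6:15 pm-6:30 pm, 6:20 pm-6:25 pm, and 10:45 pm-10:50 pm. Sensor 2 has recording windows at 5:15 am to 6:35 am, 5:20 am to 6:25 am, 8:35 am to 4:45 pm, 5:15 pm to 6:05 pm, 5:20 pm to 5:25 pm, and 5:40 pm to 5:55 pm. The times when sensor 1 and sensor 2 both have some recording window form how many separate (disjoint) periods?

3

Merge the first list: 5:00 am–5:45 am, 9:50 am–5:50 pm, 6:15 pm–6:30 pm, 10:45 pm–10:50 pm.
Merge the second list: 5:15 am–6:35 am, 8:35 am–4:45 pm, 5:15 pm–6:05 pm.
A ∩ B = 5:15 am–5:45 am, 9:50 am–4:45 pm, 5:15 pm–5:50 pm.
That is 3 disjoint pieces.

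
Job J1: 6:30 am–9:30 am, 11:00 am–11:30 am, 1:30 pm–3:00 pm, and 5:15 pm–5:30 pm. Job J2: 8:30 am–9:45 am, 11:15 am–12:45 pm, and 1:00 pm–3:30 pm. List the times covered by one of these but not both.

6:30 am–8:30 am, 9:30 am–9:45 am, 11:00 am–11:15 am, 11:30 am–12:45 pm, 1:00 pm–1:30 pm, 3:00 pm–3:30 pm, 5:15 pm–5:30 pm

Only in the first: 6:30 am–8:30 am, 11:00 am–11:15 am, 5:15 pm–5:30 pm.
Only in the second: 9:30 am–9:45 am, 11:30 am–12:45 pm, 1:00 pm–1:30 pm, 3:00 pm–3:30 pm.
Together these are the periods covered by exactly one.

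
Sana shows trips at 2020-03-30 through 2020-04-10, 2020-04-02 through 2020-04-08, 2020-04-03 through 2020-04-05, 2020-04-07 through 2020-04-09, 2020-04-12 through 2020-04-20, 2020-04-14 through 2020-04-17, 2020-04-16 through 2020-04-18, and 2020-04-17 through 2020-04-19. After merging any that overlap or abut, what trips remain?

2020-04-02 through 2020-04-08 overlaps/touches 2020-03-30 through 2020-04-10 → extend to 2020-03-30 through 2020-04-10.
2020-04-03 through 2020-04-05 overlaps/touches 2020-03-30 through 2020-04-10 → extend to 2020-03-30 through 2020-04-10.
2020-04-07 through 2020-04-09 overlaps/touches 2020-03-30 through 2020-04-10 → extend to 2020-03-30 through 2020-04-10.
2020-04-12 through 2020-04-20 is disjoint → start new block.
2020-04-14 through 2020-04-17 overlaps/touches 2020-04-12 through 2020-04-20 → extend to 2020-04-12 through 2020-04-20.
2020-04-16 through 2020-04-18 overlaps/touches 2020-04-12 through 2020-04-20 → extend to 2020-04-12 through 2020-04-20.
2020-04-17 through 2020-04-19 overlaps/touches 2020-04-12 through 2020-04-20 → extend to 2020-04-12 through 2020-04-20.

2020-03-30 through 2020-04-10, 2020-04-12 through 2020-04-20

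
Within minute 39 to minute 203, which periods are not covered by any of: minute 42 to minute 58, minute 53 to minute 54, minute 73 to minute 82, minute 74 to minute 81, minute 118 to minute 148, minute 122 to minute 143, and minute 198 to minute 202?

After merging, the occupied span is minute 42 to minute 58, minute 73 to minute 82, minute 118 to minute 148, minute 198 to minute 202.
Gaps within minute 39 to minute 203: minute 39 to minute 42, minute 58 to minute 73, minute 82 to minute 118, minute 148 to minute 198, minute 202 to minute 203.

minute 39 to minute 42, minute 58 to minute 73, minute 82 to minute 118, minute 148 to minute 198, minute 202 to minute 203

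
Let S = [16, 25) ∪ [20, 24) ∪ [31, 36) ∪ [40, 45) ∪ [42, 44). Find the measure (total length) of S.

Merged: [16, 25), [31, 36), [40, 45).
Lengths: 9 + 5 + 5 = 19.

19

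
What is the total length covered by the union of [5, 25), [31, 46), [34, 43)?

35

Merged: [5, 25), [31, 46).
Lengths: 20 + 15 = 35.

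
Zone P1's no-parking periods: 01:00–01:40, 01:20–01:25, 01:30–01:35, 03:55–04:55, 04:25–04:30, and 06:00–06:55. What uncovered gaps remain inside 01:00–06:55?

01:40–03:55, 04:55–06:00

The merged coverage is 01:00–01:40, 03:55–04:55, 06:00–06:55.
Gaps within 01:00–06:55: 01:40–03:55, 04:55–06:00.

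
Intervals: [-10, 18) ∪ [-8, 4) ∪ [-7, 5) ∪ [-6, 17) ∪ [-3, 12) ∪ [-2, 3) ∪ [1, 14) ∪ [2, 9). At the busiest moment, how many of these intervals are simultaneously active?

8

Walk the sorted start/end points keeping a running depth.
The depth first hits 8 at 2.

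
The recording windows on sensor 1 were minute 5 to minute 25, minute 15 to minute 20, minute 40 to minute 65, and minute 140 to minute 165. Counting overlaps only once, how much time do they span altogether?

70 minutes

Merged: minute 5 to minute 25, minute 40 to minute 65, minute 140 to minute 165.
Lengths: 20 minutes + 25 minutes + 25 minutes = 70 minutes.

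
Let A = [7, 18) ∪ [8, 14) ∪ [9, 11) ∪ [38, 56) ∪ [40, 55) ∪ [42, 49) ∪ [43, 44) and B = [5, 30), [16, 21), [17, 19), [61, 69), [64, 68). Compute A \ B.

Merge the first list: [7, 18), [38, 56).
Merge the second list: [5, 30), [61, 69).
[7, 18): entirely removed.
[38, 56): nothing removed.

[38, 56)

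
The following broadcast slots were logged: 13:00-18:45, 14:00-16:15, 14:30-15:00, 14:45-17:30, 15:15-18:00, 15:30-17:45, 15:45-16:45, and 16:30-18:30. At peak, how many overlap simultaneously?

Walk the sorted start/end points keeping a running depth.
The depth first hits 6 at 15:45.

6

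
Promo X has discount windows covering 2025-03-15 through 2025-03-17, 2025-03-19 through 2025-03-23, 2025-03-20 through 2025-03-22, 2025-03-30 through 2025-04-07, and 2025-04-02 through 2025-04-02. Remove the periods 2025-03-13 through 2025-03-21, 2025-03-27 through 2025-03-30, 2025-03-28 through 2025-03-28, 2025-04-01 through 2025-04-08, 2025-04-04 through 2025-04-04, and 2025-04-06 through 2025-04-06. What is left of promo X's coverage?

First set merges to 2025-03-15 through 2025-03-17, 2025-03-19 through 2025-03-23, 2025-03-30 through 2025-04-07.
Second set merges to 2025-03-13 through 2025-03-21, 2025-03-27 through 2025-03-30, 2025-04-01 through 2025-04-08.
2025-03-15 through 2025-03-17: fully covered by B → removed.
2025-03-19 through 2025-03-23 minus B → 2025-03-22 through 2025-03-23.
2025-03-30 through 2025-04-07 minus B → 2025-03-31 through 2025-03-31.

2025-03-22 through 2025-03-23, 2025-03-31 through 2025-03-31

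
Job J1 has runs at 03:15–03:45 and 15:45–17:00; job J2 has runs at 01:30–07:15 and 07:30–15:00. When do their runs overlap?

03:15–03:45 ∩ B → 03:15–03:45.
15:45–17:00 meets no B interval.

03:15–03:45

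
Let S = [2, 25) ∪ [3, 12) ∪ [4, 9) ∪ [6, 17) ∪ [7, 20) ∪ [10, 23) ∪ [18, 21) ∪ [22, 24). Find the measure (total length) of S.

23

Merged: [2, 25).
Length: 23.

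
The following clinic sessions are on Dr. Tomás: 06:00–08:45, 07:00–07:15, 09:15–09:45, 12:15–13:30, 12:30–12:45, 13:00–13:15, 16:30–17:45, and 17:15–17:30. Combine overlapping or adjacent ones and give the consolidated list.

06:00-08:45, 09:15-09:45, 12:15-13:30, 16:30-17:45

07:00-07:15 overlaps/touches 06:00-08:45 → extend to 06:00-08:45.
09:15-09:45 is disjoint → start new block.
12:15-13:30 is disjoint → start new block.
12:30-12:45 overlaps/touches 12:15-13:30 → extend to 12:15-13:30.
13:00-13:15 overlaps/touches 12:15-13:30 → extend to 12:15-13:30.
16:30-17:45 is disjoint → start new block.
17:15-17:30 overlaps/touches 16:30-17:45 → extend to 16:30-17:45.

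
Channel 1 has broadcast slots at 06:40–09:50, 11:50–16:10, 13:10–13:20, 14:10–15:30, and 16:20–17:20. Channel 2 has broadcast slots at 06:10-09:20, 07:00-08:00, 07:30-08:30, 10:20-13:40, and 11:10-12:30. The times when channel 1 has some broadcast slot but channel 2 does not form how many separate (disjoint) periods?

3

A, merged: 06:40-09:50, 11:50-16:10, 16:20-17:20.
B, merged: 06:10-09:20, 10:20-13:40.
A \ B = 09:20-09:50, 13:40-16:10, 16:20-17:20.
That is 3 disjoint pieces.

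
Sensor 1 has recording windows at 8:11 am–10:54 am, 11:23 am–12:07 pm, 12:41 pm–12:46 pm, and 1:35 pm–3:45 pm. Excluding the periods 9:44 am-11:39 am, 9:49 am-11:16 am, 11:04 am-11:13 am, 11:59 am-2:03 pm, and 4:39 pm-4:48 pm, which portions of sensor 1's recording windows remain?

8:11 am-9:44 am, 11:39 am-11:59 am, 2:03 pm-3:45 pm

B, merged: 9:44 am-11:39 am, 11:59 am-2:03 pm, 4:39 pm-4:48 pm.
8:11 am-10:54 am minus B → 8:11 am-9:44 am.
11:23 am-12:07 pm minus B → 11:39 am-11:59 am.
12:41 pm-12:46 pm: fully covered by B → removed.
1:35 pm-3:45 pm minus B → 2:03 pm-3:45 pm.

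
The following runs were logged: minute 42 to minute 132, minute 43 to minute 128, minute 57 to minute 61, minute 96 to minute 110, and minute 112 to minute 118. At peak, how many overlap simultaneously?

At minute 57, 3 of the intervals are simultaneously active.
No point has more.

3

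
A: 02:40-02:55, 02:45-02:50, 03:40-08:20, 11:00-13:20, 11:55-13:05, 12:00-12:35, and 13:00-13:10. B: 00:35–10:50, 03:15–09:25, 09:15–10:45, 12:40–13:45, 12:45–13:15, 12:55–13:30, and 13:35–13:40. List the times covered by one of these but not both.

00:35–02:40, 02:55–03:40, 08:20–10:50, 11:00–12:40, 13:20–13:45

Merge the first list: 02:40–02:55, 03:40–08:20, 11:00–13:20.
Merge the second list: 00:35–10:50, 12:40–13:45.
A but not B: 11:00–12:40.
B but not A: 00:35–02:40, 02:55–03:40, 08:20–10:50, 13:20–13:45.
Combining gives A △ B.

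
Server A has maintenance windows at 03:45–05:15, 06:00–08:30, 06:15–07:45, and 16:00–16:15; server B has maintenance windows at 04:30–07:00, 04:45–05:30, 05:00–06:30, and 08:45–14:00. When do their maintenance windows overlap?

04:30-05:15, 06:00-07:00

First set merges to 03:45-05:15, 06:00-08:30, 16:00-16:15.
Second set merges to 04:30-07:00, 08:45-14:00.
03:45-05:15 meets the second set on 04:30-05:15.
06:00-08:30 meets the second set on 06:00-07:00.
16:00-16:15: no overlap with the second set.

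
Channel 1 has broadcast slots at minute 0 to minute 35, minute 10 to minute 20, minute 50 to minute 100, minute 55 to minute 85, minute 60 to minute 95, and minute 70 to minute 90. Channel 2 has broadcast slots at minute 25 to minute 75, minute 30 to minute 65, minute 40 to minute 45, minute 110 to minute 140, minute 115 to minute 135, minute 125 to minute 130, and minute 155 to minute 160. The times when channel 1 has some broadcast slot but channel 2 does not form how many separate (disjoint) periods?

A, merged: minute 0 to minute 35, minute 50 to minute 100.
B, merged: minute 25 to minute 75, minute 110 to minute 140, minute 155 to minute 160.
A \ B = minute 0 to minute 25, minute 75 to minute 100.
That is 2 disjoint pieces.

2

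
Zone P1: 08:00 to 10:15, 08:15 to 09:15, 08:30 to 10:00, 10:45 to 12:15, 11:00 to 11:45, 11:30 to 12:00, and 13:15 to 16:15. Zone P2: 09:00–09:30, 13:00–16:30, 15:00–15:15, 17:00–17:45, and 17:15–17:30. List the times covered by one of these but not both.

Merge the first list: 08:00–10:15, 10:45–12:15, 13:15–16:15.
Merge the second list: 09:00–09:30, 13:00–16:30, 17:00–17:45.
Only in the first: 08:00–09:00, 09:30–10:15, 10:45–12:15.
Only in the second: 13:00–13:15, 16:15–16:30, 17:00–17:45.
Together these are the periods covered by exactly one.

08:00–09:00, 09:30–10:15, 10:45–12:15, 13:00–13:15, 16:15–16:30, 17:00–17:45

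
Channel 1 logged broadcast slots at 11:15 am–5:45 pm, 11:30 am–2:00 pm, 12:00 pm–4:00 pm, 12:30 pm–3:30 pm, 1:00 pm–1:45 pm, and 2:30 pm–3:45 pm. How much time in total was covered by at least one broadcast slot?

Merged: 11:15 am–5:45 pm.
Length: 6 h 30 min.

6 h 30 min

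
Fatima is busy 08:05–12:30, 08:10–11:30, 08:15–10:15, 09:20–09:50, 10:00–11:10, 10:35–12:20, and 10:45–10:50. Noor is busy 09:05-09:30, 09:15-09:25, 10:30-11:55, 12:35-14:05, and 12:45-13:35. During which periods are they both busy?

09:05–09:30, 10:30–11:55

First set merges to 08:05–12:30.
Second set merges to 09:05–09:30, 10:30–11:55, 12:35–14:05.
08:05–12:30 overlaps B on 09:05–09:30, 10:30–11:55.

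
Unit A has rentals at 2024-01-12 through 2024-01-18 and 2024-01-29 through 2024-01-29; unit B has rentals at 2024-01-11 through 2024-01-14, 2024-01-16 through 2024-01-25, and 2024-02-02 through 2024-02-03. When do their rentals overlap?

2024-01-12 through 2024-01-18 overlaps B on 2024-01-12 through 2024-01-14, 2024-01-16 through 2024-01-18.
2024-01-29 through 2024-01-29 falls entirely outside B.

2024-01-12 through 2024-01-14, 2024-01-16 through 2024-01-18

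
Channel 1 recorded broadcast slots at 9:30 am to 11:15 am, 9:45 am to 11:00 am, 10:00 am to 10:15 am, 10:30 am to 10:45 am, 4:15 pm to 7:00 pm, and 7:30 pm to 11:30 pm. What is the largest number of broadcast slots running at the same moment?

Walk the sorted start/end points keeping a running depth.
The depth first hits 3 at 10:00 am.

3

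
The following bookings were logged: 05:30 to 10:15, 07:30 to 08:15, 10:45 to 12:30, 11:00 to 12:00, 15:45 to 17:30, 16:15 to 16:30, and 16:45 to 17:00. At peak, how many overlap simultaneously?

2

At 07:30, 2 of the intervals are simultaneously active.
No point has more.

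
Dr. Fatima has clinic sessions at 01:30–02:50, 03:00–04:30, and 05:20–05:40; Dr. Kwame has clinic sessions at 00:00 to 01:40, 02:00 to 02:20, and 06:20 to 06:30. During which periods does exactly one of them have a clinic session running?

00:00–01:30, 01:40–02:00, 02:20–02:50, 03:00–04:30, 05:20–05:40, 06:20–06:30

Only in the first: 01:40–02:00, 02:20–02:50, 03:00–04:30, 05:20–05:40.
Only in the second: 00:00–01:30, 06:20–06:30.
Together these are the periods covered by exactly one.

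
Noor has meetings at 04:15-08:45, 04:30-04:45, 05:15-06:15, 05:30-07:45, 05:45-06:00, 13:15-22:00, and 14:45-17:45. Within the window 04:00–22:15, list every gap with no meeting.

The merged coverage is 04:15–08:45, 13:15–22:00.
Gaps within 04:00–22:15: 04:00–04:15, 08:45–13:15, 22:00–22:15.

04:00–04:15, 08:45–13:15, 22:00–22:15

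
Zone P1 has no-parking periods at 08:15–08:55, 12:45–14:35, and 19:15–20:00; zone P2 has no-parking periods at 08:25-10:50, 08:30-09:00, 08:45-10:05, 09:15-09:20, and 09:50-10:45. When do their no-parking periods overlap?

Merge the second list: 08:25–10:50.
08:15–08:55 meets the second set on 08:25–08:55.
12:45–14:35: no overlap with the second set.
19:15–20:00: no overlap with the second set.

08:25–08:55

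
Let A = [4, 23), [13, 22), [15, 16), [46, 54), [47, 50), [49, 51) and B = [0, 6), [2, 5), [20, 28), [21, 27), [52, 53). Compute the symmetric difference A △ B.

[0, 4) ∪ [6, 20) ∪ [23, 28) ∪ [46, 52) ∪ [53, 54)

Merge the first list: [4, 23), [46, 54).
Merge the second list: [0, 6), [20, 28), [52, 53).
A \ B = [6, 20), [46, 52), [53, 54).
B \ A = [0, 4), [23, 28).
Union of the two gives the symmetric difference.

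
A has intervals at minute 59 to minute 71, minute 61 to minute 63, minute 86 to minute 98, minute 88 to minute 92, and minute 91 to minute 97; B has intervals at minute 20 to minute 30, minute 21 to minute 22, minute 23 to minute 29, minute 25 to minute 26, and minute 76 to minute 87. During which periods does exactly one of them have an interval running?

minute 20 to minute 30, minute 59 to minute 71, minute 76 to minute 86, minute 87 to minute 98

A, merged: minute 59 to minute 71, minute 86 to minute 98.
B, merged: minute 20 to minute 30, minute 76 to minute 87.
Only in the first: minute 59 to minute 71, minute 87 to minute 98.
Only in the second: minute 20 to minute 30, minute 76 to minute 86.
Together these are the periods covered by exactly one.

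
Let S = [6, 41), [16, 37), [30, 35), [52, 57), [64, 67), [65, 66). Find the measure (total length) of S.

43

Merged: [6, 41), [52, 57), [64, 67).
Lengths: 35 + 5 + 3 = 43.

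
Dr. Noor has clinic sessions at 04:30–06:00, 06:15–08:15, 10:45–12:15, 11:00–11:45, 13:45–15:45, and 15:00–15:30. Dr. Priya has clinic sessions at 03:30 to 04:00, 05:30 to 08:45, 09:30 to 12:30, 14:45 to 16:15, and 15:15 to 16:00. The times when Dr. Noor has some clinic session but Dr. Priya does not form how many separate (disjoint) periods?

A, merged: 04:30–06:00, 06:15–08:15, 10:45–12:15, 13:45–15:45.
B, merged: 03:30–04:00, 05:30–08:45, 09:30–12:30, 14:45–16:15.
A \ B = 04:30–05:30, 13:45–14:45.
That is 2 disjoint pieces.

2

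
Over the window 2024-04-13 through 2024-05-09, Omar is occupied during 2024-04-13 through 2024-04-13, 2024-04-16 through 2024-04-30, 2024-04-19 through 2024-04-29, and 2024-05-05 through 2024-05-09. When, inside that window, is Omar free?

2024-04-14 through 2024-04-15, 2024-05-01 through 2024-05-04

The merged coverage is 2024-04-13 through 2024-04-13, 2024-04-16 through 2024-04-30, 2024-05-05 through 2024-05-09.
Uncovered inside 2024-04-13 through 2024-05-09: 2024-04-14 through 2024-04-15, 2024-05-01 through 2024-05-04.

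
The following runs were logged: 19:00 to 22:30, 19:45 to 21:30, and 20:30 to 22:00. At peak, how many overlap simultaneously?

3

At 20:30, 3 of the intervals are simultaneously active.
No point has more.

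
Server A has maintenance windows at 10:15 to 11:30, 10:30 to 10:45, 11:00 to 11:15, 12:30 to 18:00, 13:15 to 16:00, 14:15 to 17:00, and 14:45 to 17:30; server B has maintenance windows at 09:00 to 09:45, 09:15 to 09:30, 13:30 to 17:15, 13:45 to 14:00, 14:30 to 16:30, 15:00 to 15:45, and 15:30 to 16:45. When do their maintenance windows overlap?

13:30-17:15

A, merged: 10:15-11:30, 12:30-18:00.
B, merged: 09:00-09:45, 13:30-17:15.
10:15-11:30 meets no B interval.
12:30-18:00 ∩ B → 13:30-17:15.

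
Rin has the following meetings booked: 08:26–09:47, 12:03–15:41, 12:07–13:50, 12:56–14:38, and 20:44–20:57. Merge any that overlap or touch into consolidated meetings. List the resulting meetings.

08:26–09:47, 12:03–15:41, 20:44–20:57

12:03–15:41 is disjoint → start new block.
12:07–13:50 overlaps/touches 12:03–15:41 → extend to 12:03–15:41.
12:56–14:38 overlaps/touches 12:03–15:41 → extend to 12:03–15:41.
20:44–20:57 is disjoint → start new block.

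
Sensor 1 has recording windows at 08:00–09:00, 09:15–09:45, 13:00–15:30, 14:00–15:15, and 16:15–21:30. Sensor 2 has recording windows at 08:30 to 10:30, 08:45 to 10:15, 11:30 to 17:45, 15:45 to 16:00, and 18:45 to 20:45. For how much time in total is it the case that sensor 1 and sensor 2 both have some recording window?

A, merged: 08:00–09:00, 09:15–09:45, 13:00–15:30, 16:15–21:30.
B, merged: 08:30–10:30, 11:30–17:45, 18:45–20:45.
A ∩ B = 08:30–09:00, 09:15–09:45, 13:00–15:30, 16:15–17:45, 18:45–20:45.
Total: 30 min + 30 min + 2 h 30 min + 1 h 30 min + 2 h = 7 h.

7 h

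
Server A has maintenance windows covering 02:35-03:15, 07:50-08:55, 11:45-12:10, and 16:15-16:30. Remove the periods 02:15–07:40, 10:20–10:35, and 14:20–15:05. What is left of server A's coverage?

02:35–03:15: entirely removed.
07:50–08:55: nothing removed.
11:45–12:10: nothing removed.
16:15–16:30: nothing removed.

07:50–08:55, 11:45–12:10, 16:15–16:30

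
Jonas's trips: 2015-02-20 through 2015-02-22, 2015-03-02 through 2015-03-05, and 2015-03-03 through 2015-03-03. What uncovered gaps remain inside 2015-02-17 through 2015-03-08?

2015-02-17 through 2015-02-19, 2015-02-23 through 2015-03-01, 2015-03-06 through 2015-03-08

Covered (merged): 2015-02-20 through 2015-02-22, 2015-03-02 through 2015-03-05.
Gaps within 2015-02-17 through 2015-03-08: 2015-02-17 through 2015-02-19, 2015-02-23 through 2015-03-01, 2015-03-06 through 2015-03-08.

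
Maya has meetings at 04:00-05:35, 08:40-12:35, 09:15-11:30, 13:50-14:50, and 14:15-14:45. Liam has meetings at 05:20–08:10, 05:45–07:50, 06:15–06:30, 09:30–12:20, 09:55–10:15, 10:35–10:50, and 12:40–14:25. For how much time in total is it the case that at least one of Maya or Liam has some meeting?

First set merges to 04:00–05:35, 08:40–12:35, 13:50–14:50.
Second set merges to 05:20–08:10, 09:30–12:20, 12:40–14:25.
A ∪ B = 04:00–08:10, 08:40–12:35, 12:40–14:50.
Total: 4 h 10 min + 3 h 55 min + 2 h 10 min = 10 h 15 min.

10 h 15 min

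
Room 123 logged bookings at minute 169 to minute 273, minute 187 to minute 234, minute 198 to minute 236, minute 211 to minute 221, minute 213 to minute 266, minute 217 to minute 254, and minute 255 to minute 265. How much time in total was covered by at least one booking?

104 minutes

Merged: minute 169 to minute 273.
Length: 104 minutes.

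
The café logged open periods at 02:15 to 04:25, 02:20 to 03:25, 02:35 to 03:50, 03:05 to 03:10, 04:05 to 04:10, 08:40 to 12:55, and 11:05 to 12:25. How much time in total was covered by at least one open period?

6 h 25 min

Merged: 02:15-04:25, 08:40-12:55.
Lengths: 2 h 10 min + 4 h 15 min = 6 h 25 min.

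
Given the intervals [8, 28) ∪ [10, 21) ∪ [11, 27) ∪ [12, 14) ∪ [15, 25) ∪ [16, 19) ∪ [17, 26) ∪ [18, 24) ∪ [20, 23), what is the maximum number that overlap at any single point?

Walk the sorted start/end points keeping a running depth.
The depth first hits 7 at 18.

7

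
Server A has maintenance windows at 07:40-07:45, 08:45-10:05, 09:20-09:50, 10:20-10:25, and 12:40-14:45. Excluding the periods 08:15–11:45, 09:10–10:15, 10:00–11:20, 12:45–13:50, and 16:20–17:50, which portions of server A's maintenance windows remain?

Merge the first list: 07:40–07:45, 08:45–10:05, 10:20–10:25, 12:40–14:45.
Merge the second list: 08:15–11:45, 12:45–13:50, 16:20–17:50.
07:40–07:45: nothing removed.
08:45–10:05: entirely removed.
10:20–10:25: entirely removed.
12:40–14:45 \ B = 12:40–12:45, 13:50–14:45.

07:40–07:45, 12:40–12:45, 13:50–14:45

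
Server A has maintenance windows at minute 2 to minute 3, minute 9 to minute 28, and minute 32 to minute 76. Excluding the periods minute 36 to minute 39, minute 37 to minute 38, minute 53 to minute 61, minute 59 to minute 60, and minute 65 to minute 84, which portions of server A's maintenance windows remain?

minute 2 to minute 3, minute 9 to minute 28, minute 32 to minute 36, minute 39 to minute 53, minute 61 to minute 65

Second set merges to minute 36 to minute 39, minute 53 to minute 61, minute 65 to minute 84.
minute 2 to minute 3: no B overlap → unchanged.
minute 9 to minute 28: no B overlap → unchanged.
minute 32 to minute 76 minus B → minute 32 to minute 36, minute 39 to minute 53, minute 61 to minute 65.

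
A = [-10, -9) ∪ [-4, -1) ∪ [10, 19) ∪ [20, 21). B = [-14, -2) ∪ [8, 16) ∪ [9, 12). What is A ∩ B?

B, merged: [-14, -2), [8, 16).
[-10, -9) ∩ B → [-10, -9).
[-4, -1) ∩ B → [-4, -2).
[10, 19) ∩ B → [10, 16).
[20, 21) meets no B interval.

[-10, -9) ∪ [-4, -2) ∪ [10, 16)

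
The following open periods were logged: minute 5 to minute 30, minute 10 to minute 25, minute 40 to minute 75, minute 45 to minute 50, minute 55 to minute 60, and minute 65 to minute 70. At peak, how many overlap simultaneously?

2

Walk the sorted start/end points keeping a running depth.
The depth first hits 2 at minute 10.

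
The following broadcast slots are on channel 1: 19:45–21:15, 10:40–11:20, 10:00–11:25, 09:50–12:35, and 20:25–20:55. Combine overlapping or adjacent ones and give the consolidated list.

Sort by start: 09:50–12:35, 10:00–11:25, 10:40–11:20, 19:45–21:15, 20:25–20:55.
10:00–11:25 overlaps/touches 09:50–12:35 → extend to 09:50–12:35.
10:40–11:20 overlaps/touches 09:50–12:35 → extend to 09:50–12:35.
19:45–21:15 is disjoint → start new block.
20:25–20:55 overlaps/touches 19:45–21:15 → extend to 19:45–21:15.

09:50–12:35, 19:45–21:15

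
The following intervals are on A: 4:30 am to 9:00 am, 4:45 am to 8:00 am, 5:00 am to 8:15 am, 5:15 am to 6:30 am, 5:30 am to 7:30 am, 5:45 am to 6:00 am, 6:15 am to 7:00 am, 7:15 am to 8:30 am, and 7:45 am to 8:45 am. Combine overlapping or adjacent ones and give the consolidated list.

4:45 am–8:00 am overlaps/touches 4:30 am–9:00 am → extend to 4:30 am–9:00 am.
5:00 am–8:15 am overlaps/touches 4:30 am–9:00 am → extend to 4:30 am–9:00 am.
5:15 am–6:30 am overlaps/touches 4:30 am–9:00 am → extend to 4:30 am–9:00 am.
5:30 am–7:30 am overlaps/touches 4:30 am–9:00 am → extend to 4:30 am–9:00 am.
5:45 am–6:00 am overlaps/touches 4:30 am–9:00 am → extend to 4:30 am–9:00 am.
6:15 am–7:00 am overlaps/touches 4:30 am–9:00 am → extend to 4:30 am–9:00 am.
7:15 am–8:30 am overlaps/touches 4:30 am–9:00 am → extend to 4:30 am–9:00 am.
7:45 am–8:45 am overlaps/touches 4:30 am–9:00 am → extend to 4:30 am–9:00 am.

4:30 am–9:00 am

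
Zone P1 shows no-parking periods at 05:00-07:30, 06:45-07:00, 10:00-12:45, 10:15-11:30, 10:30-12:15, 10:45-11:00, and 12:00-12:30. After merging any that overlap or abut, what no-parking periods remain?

05:00–07:30, 10:00–12:45

06:45–07:00 overlaps/touches 05:00–07:30 → extend to 05:00–07:30.
10:00–12:45 is disjoint → start new block.
10:15–11:30 overlaps/touches 10:00–12:45 → extend to 10:00–12:45.
10:30–12:15 overlaps/touches 10:00–12:45 → extend to 10:00–12:45.
10:45–11:00 overlaps/touches 10:00–12:45 → extend to 10:00–12:45.
12:00–12:30 overlaps/touches 10:00–12:45 → extend to 10:00–12:45.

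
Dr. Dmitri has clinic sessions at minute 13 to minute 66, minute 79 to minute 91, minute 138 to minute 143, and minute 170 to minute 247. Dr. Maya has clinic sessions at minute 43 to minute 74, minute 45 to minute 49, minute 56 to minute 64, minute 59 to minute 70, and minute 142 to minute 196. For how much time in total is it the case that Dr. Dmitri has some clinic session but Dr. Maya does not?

97 minutes

Merge the second list: minute 43 to minute 74, minute 142 to minute 196.
A \ B = minute 13 to minute 43, minute 79 to minute 91, minute 138 to minute 142, minute 196 to minute 247.
Total: 30 minutes + 12 minutes + 4 minutes + 51 minutes = 97 minutes.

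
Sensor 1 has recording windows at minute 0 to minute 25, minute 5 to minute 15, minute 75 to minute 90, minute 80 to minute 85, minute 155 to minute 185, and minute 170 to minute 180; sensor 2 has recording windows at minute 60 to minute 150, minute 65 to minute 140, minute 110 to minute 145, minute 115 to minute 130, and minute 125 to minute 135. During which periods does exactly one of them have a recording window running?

minute 0 to minute 25, minute 60 to minute 75, minute 90 to minute 150, minute 155 to minute 185

First set merges to minute 0 to minute 25, minute 75 to minute 90, minute 155 to minute 185.
Second set merges to minute 60 to minute 150.
Only in the first: minute 0 to minute 25, minute 155 to minute 185.
Only in the second: minute 60 to minute 75, minute 90 to minute 150.
Together these are the periods covered by exactly one.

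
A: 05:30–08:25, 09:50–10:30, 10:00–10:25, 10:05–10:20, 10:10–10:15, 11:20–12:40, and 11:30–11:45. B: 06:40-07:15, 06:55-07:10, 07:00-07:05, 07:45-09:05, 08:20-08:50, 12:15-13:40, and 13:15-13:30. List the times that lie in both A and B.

06:40-07:15, 07:45-08:25, 12:15-12:40

Merge the first list: 05:30-08:25, 09:50-10:30, 11:20-12:40.
Merge the second list: 06:40-07:15, 07:45-09:05, 12:15-13:40.
05:30-08:25 overlaps B on 06:40-07:15, 07:45-08:25.
09:50-10:30 falls entirely outside B.
11:20-12:40 overlaps B on 12:15-12:40.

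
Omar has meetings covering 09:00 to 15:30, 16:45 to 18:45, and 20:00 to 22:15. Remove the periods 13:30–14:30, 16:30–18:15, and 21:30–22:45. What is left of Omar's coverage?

09:00-13:30, 14:30-15:30, 18:15-18:45, 20:00-21:30

09:00-15:30 \ B = 09:00-13:30, 14:30-15:30.
16:45-18:45 \ B = 18:15-18:45.
20:00-22:15 \ B = 20:00-21:30.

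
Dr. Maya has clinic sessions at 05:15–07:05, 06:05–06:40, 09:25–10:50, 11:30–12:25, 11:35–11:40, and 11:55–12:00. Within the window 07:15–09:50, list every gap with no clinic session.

After merging, the occupied span is 05:15-07:05, 09:25-10:50, 11:30-12:25.
Uncovered inside 07:15-09:50: 07:15-09:25.

07:15-09:25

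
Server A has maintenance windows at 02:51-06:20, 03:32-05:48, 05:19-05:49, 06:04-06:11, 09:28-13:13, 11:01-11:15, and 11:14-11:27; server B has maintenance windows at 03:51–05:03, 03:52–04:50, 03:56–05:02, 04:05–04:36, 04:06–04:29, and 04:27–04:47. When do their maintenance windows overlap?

A, merged: 02:51–06:20, 09:28–13:13.
B, merged: 03:51–05:03.
02:51–06:20 overlaps B on 03:51–05:03.
09:28–13:13 falls entirely outside B.

03:51–05:03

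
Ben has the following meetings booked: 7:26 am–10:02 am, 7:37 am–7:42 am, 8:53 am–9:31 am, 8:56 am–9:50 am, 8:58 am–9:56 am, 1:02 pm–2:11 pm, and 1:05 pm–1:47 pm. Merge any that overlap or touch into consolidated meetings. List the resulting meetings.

7:37 am-7:42 am overlaps/touches 7:26 am-10:02 am → extend to 7:26 am-10:02 am.
8:53 am-9:31 am overlaps/touches 7:26 am-10:02 am → extend to 7:26 am-10:02 am.
8:56 am-9:50 am overlaps/touches 7:26 am-10:02 am → extend to 7:26 am-10:02 am.
8:58 am-9:56 am overlaps/touches 7:26 am-10:02 am → extend to 7:26 am-10:02 am.
1:02 pm-2:11 pm is disjoint → start new block.
1:05 pm-1:47 pm overlaps/touches 1:02 pm-2:11 pm → extend to 1:02 pm-2:11 pm.

7:26 am-10:02 am, 1:02 pm-2:11 pm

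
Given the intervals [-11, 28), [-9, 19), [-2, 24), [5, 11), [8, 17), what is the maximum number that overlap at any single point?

At 8, 5 of the intervals are simultaneously active.
No point has more.

5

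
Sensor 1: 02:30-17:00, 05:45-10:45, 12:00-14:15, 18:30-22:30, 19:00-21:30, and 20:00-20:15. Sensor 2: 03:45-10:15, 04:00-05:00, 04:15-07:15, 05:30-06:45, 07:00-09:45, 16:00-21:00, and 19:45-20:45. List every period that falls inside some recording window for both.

03:45-10:15, 16:00-17:00, 18:30-21:00

First set merges to 02:30-17:00, 18:30-22:30.
Second set merges to 03:45-10:15, 16:00-21:00.
02:30-17:00 meets the second set on 03:45-10:15, 16:00-17:00.
18:30-22:30 meets the second set on 18:30-21:00.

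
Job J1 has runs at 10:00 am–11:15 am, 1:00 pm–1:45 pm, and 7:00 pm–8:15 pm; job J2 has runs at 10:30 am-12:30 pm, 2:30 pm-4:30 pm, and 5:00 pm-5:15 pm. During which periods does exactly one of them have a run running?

A but not B: 10:00 am–10:30 am, 1:00 pm–1:45 pm, 7:00 pm–8:15 pm.
B but not A: 11:15 am–12:30 pm, 2:30 pm–4:30 pm, 5:00 pm–5:15 pm.
Combining gives A △ B.

10:00 am–10:30 am, 11:15 am–12:30 pm, 1:00 pm–1:45 pm, 2:30 pm–4:30 pm, 5:00 pm–5:15 pm, 7:00 pm–8:15 pm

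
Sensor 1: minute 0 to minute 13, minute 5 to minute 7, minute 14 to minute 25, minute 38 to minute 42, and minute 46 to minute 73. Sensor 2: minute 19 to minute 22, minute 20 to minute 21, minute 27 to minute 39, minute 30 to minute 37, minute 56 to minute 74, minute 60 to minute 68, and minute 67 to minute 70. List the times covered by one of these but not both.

Merge the first list: minute 0 to minute 13, minute 14 to minute 25, minute 38 to minute 42, minute 46 to minute 73.
Merge the second list: minute 19 to minute 22, minute 27 to minute 39, minute 56 to minute 74.
A but not B: minute 0 to minute 13, minute 14 to minute 19, minute 22 to minute 25, minute 39 to minute 42, minute 46 to minute 56.
B but not A: minute 27 to minute 38, minute 73 to minute 74.
Combining gives A △ B.

minute 0 to minute 13, minute 14 to minute 19, minute 22 to minute 25, minute 27 to minute 38, minute 39 to minute 42, minute 46 to minute 56, minute 73 to minute 74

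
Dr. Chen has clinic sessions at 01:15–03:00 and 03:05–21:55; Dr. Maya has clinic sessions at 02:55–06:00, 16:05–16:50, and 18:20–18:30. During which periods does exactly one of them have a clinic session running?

01:15–02:55, 03:00–03:05, 06:00–16:05, 16:50–18:20, 18:30–21:55

A \ B = 01:15–02:55, 06:00–16:05, 16:50–18:20, 18:30–21:55.
B \ A = 03:00–03:05.
Union of the two gives the symmetric difference.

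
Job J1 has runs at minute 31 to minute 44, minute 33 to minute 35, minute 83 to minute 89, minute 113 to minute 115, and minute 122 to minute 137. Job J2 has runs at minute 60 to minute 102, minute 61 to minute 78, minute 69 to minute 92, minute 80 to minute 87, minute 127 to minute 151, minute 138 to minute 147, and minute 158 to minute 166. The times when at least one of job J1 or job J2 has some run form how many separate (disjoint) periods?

5

A, merged: minute 31 to minute 44, minute 83 to minute 89, minute 113 to minute 115, minute 122 to minute 137.
B, merged: minute 60 to minute 102, minute 127 to minute 151, minute 158 to minute 166.
A ∪ B = minute 31 to minute 44, minute 60 to minute 102, minute 113 to minute 115, minute 122 to minute 151, minute 158 to minute 166.
That is 5 disjoint pieces.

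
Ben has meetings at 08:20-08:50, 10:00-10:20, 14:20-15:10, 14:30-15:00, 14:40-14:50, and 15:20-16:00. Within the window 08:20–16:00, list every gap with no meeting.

After merging, the occupied span is 08:20-08:50, 10:00-10:20, 14:20-15:10, 15:20-16:00.
Gaps within 08:20-16:00: 08:50-10:00, 10:20-14:20, 15:10-15:20.

08:50-10:00, 10:20-14:20, 15:10-15:20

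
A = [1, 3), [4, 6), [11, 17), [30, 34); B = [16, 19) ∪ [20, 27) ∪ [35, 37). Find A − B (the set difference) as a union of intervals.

[1, 3) ∪ [4, 6) ∪ [11, 16) ∪ [30, 34)

[1, 3) is untouched.
[4, 6) is untouched.
[11, 17) with B removed leaves [11, 16).
[30, 34) is untouched.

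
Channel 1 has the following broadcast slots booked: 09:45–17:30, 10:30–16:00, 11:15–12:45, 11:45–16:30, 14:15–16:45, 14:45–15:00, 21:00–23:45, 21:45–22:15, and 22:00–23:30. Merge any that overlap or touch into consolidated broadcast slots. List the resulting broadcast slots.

10:30–16:00 overlaps/touches 09:45–17:30 → extend to 09:45–17:30.
11:15–12:45 overlaps/touches 09:45–17:30 → extend to 09:45–17:30.
11:45–16:30 overlaps/touches 09:45–17:30 → extend to 09:45–17:30.
14:15–16:45 overlaps/touches 09:45–17:30 → extend to 09:45–17:30.
14:45–15:00 overlaps/touches 09:45–17:30 → extend to 09:45–17:30.
21:00–23:45 is disjoint → start new block.
21:45–22:15 overlaps/touches 21:00–23:45 → extend to 21:00–23:45.
22:00–23:30 overlaps/touches 21:00–23:45 → extend to 21:00–23:45.

09:45–17:30, 21:00–23:45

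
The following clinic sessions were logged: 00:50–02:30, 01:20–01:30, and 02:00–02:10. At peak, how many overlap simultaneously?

2

At 01:20, 2 of the intervals are simultaneously active.
No point has more.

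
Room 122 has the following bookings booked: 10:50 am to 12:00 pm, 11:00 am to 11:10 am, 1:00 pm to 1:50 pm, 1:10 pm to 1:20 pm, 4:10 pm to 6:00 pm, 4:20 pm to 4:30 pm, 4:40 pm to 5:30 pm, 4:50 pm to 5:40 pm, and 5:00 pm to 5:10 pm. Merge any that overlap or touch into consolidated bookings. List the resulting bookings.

10:50 am-12:00 pm, 1:00 pm-1:50 pm, 4:10 pm-6:00 pm

11:00 am-11:10 am overlaps/touches 10:50 am-12:00 pm → extend to 10:50 am-12:00 pm.
1:00 pm-1:50 pm is disjoint → start new block.
1:10 pm-1:20 pm overlaps/touches 1:00 pm-1:50 pm → extend to 1:00 pm-1:50 pm.
4:10 pm-6:00 pm is disjoint → start new block.
4:20 pm-4:30 pm overlaps/touches 4:10 pm-6:00 pm → extend to 4:10 pm-6:00 pm.
4:40 pm-5:30 pm overlaps/touches 4:10 pm-6:00 pm → extend to 4:10 pm-6:00 pm.
4:50 pm-5:40 pm overlaps/touches 4:10 pm-6:00 pm → extend to 4:10 pm-6:00 pm.
5:00 pm-5:10 pm overlaps/touches 4:10 pm-6:00 pm → extend to 4:10 pm-6:00 pm.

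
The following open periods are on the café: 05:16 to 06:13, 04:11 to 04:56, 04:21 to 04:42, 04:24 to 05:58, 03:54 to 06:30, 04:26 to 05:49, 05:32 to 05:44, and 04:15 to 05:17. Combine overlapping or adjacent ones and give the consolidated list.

Sort by start: 03:54-06:30, 04:11-04:56, 04:15-05:17, 04:21-04:42, 04:24-05:58, 04:26-05:49, 05:16-06:13, 05:32-05:44.
04:11-04:56 overlaps/touches 03:54-06:30 → extend to 03:54-06:30.
04:15-05:17 overlaps/touches 03:54-06:30 → extend to 03:54-06:30.
04:21-04:42 overlaps/touches 03:54-06:30 → extend to 03:54-06:30.
04:24-05:58 overlaps/touches 03:54-06:30 → extend to 03:54-06:30.
04:26-05:49 overlaps/touches 03:54-06:30 → extend to 03:54-06:30.
05:16-06:13 overlaps/touches 03:54-06:30 → extend to 03:54-06:30.
05:32-05:44 overlaps/touches 03:54-06:30 → extend to 03:54-06:30.

03:54-06:30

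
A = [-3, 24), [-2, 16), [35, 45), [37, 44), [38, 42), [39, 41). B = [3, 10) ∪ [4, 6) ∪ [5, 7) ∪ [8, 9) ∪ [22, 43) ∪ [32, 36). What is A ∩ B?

Merge the first list: [-3, 24), [35, 45).
Merge the second list: [3, 10), [22, 43).
[-3, 24) meets the second set on [3, 10), [22, 24).
[35, 45) meets the second set on [35, 43).

[3, 10) ∪ [22, 24) ∪ [35, 43)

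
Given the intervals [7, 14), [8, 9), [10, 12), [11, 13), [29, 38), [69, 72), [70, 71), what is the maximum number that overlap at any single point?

3

At 11, 3 of the intervals are simultaneously active.
No point has more.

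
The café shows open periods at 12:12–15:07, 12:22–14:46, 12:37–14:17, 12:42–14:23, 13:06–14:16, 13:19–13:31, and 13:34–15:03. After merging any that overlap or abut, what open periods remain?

12:12–15:07

12:22–14:46 overlaps/touches 12:12–15:07 → extend to 12:12–15:07.
12:37–14:17 overlaps/touches 12:12–15:07 → extend to 12:12–15:07.
12:42–14:23 overlaps/touches 12:12–15:07 → extend to 12:12–15:07.
13:06–14:16 overlaps/touches 12:12–15:07 → extend to 12:12–15:07.
13:19–13:31 overlaps/touches 12:12–15:07 → extend to 12:12–15:07.
13:34–15:03 overlaps/touches 12:12–15:07 → extend to 12:12–15:07.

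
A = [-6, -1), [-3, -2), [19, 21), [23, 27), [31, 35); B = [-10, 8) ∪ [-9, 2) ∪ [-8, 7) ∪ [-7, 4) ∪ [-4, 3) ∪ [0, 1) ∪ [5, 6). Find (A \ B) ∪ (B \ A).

[-10, -6) ∪ [-1, 8) ∪ [19, 21) ∪ [23, 27) ∪ [31, 35)

Merge the first list: [-6, -1), [19, 21), [23, 27), [31, 35).
Merge the second list: [-10, 8).
Only in the first: [19, 21), [23, 27), [31, 35).
Only in the second: [-10, -6), [-1, 8).
Together these are the periods covered by exactly one.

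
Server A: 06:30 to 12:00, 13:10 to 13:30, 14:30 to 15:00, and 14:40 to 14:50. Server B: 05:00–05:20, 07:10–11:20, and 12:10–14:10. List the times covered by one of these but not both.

Merge the first list: 06:30-12:00, 13:10-13:30, 14:30-15:00.
A but not B: 06:30-07:10, 11:20-12:00, 14:30-15:00.
B but not A: 05:00-05:20, 12:10-13:10, 13:30-14:10.
Combining gives A △ B.

05:00-05:20, 06:30-07:10, 11:20-12:00, 12:10-13:10, 13:30-14:10, 14:30-15:00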